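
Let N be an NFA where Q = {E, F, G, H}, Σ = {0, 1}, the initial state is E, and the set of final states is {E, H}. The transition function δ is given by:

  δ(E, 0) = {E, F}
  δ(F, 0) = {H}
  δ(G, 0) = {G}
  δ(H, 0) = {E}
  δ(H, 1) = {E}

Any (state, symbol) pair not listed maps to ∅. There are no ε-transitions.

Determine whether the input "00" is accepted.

Start in {E}.
Read '0': E→{E, F}; now {E, F}.
Read '0': E→{E, F}, F→{H}; now {E, F, H}.
The final set {E, F, H} contains the accepting states E, H.

Yes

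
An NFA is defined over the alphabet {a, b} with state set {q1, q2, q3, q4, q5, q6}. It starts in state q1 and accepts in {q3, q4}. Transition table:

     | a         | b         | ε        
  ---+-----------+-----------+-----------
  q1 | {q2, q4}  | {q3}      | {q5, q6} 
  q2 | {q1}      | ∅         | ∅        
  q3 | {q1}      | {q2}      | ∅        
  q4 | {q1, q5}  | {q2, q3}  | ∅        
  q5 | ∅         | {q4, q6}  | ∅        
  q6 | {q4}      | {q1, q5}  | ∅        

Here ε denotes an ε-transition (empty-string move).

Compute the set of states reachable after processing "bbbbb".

Start: ε-closure({q1}) = {q1, q5, q6}.
Read 'b': q1→{q3}, q5→{q4, q6}, q6→{q1, q5}; now {q1, q3, q4, q5, q6}.
Read 'b': q1→{q3}, q3→{q2}, q4→{q2, q3}, q5→{q4, q6}, q6→{q1, q5}; now {q1, q2, q3, q4, q5, q6}.
Read 'b': q1→{q3}, q2→∅, q3→{q2}, q4→{q2, q3}, q5→{q4, q6}, q6→{q1, q5}; now {q1, q2, q3, q4, q5, q6}.
Read 'b': q1→{q3}, q2→∅, q3→{q2}, q4→{q2, q3}, q5→{q4, q6}, q6→{q1, q5}; now {q1, q2, q3, q4, q5, q6}.
Read 'b': q1→{q3}, q2→∅, q3→{q2}, q4→{q2, q3}, q5→{q4, q6}, q6→{q1, q5}; now {q1, q2, q3, q4, q5, q6}.

{q1, q2, q3, q4, q5, q6}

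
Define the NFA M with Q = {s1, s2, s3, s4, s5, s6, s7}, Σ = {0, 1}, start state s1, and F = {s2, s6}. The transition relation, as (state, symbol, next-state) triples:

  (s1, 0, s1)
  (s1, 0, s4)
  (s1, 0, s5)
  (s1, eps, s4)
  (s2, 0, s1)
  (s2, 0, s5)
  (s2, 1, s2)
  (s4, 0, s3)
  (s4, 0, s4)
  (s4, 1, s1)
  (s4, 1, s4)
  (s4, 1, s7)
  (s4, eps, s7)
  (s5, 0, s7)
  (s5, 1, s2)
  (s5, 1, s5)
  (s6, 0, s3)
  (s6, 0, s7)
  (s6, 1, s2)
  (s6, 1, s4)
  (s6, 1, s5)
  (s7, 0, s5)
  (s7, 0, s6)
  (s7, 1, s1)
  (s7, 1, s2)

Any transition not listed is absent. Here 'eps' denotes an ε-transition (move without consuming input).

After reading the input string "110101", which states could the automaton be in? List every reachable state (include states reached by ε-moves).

{s1, s2, s4, s5, s7}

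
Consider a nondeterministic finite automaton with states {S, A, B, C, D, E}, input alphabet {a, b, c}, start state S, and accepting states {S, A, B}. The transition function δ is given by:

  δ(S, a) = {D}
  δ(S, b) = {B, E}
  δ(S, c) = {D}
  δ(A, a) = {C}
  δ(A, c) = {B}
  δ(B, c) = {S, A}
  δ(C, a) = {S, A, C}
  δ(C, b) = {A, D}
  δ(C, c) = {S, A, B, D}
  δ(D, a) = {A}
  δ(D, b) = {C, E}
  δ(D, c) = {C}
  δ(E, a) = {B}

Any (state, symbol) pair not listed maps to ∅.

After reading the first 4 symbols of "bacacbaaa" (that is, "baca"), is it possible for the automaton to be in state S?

No

Start in {S}.
Read 'b': S→{B, E}; now {B, E}.
Read 'a': B→∅, E→{B}; now {B}.
Read 'c': B→{S, A}; now {S, A}.
Read 'a': S→{D}, A→{C}; now {C, D}.
State S is not in {C, D}.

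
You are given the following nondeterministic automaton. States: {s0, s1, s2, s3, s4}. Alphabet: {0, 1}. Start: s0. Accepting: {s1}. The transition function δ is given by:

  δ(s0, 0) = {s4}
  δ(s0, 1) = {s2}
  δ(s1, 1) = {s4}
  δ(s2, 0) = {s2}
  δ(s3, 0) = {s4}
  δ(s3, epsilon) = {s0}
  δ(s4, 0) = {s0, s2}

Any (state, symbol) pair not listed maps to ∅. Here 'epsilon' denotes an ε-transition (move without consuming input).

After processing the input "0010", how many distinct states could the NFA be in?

1

Start in {s0}.
Read '0': s0→{s4}; now {s4}.
Read '0': s4→{s0, s2}; now {s0, s2}.
Read '1': s0→{s2}, s2→∅; now {s2}.
Read '0': s2→{s2}; now {s2}.
That set has 1 state.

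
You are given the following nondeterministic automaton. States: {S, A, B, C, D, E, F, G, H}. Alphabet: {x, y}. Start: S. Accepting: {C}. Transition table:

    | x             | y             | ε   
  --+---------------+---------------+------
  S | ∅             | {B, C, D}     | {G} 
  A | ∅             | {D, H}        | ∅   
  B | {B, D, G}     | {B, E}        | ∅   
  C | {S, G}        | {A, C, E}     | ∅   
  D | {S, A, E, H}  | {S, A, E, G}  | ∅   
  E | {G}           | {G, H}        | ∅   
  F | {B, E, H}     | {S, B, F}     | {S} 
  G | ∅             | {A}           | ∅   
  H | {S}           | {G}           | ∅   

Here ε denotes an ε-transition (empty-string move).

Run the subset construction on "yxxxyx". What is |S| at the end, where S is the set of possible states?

7

Start: ε-closure({S}) = {S, G}.
Read 'y': S→{B, C, D}, G→{A}; now {A, B, C, D}.
Read 'x': A→∅, B→{B, D, G}, C→{S, G}, D→{S, A, E, H}; now {S, A, B, D, E, G, H}.
Read 'x': S→∅, A→∅, B→{B, D, G}, D→{S, A, E, H}, E→{G}, G→∅, H→{S}; now {S, A, B, D, E, G, H}.
Read 'x': S→∅, A→∅, B→{B, D, G}, D→{S, A, E, H}, E→{G}, G→∅, H→{S}; now {S, A, B, D, E, G, H}.
Read 'y': S→{B, C, D}, A→{D, H}, B→{B, E}, D→{S, A, E, G}, E→{G, H}, G→{A}, H→{G}; now {S, A, B, C, D, E, G, H}.
Read 'x': S→∅, A→∅, B→{B, D, G}, C→{S, G}, D→{S, A, E, H}, E→{G}, G→∅, H→{S}; now {S, A, B, D, E, G, H}.
That set has 7 states.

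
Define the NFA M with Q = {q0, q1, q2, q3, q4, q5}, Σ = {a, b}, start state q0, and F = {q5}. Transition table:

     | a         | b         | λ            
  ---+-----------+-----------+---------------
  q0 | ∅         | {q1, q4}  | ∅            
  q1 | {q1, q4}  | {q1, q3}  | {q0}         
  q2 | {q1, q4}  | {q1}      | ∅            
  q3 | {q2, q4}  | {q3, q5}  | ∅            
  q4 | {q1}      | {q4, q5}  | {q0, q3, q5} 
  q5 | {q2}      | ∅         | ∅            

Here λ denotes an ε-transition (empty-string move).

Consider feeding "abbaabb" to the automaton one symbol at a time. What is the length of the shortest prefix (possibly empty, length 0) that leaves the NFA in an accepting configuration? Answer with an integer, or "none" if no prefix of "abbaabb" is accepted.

none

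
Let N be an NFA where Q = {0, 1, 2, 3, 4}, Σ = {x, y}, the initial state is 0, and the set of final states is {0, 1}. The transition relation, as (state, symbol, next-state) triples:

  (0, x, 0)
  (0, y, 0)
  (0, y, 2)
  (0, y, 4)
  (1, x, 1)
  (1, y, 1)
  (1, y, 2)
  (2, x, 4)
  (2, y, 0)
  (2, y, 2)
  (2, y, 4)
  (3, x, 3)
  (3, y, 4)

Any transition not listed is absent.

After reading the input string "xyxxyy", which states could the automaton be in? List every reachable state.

{0, 2, 4}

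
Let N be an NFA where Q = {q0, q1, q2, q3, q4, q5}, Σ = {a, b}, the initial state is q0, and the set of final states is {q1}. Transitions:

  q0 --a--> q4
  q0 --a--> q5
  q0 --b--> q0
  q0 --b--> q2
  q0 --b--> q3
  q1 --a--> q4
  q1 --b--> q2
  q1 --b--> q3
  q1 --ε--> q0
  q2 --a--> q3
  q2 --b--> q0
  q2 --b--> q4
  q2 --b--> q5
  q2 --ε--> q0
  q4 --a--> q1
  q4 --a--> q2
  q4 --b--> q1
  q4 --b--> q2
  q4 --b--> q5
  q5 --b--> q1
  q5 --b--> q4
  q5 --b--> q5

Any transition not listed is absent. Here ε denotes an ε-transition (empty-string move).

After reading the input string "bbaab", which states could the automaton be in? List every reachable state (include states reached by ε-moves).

{q0, q1, q2, q3, q4, q5}

Start in {q0}.
Read 'b': {q0} → {q0, q2, q3}.
Read 'b': {q0, q2, q3} → {q0, q2, q3, q4, q5}.
Read 'a': {q0, q2, q3, q4, q5} → {q0, q1, q2, q3, q4, q5}.
Read 'a': {q0, q1, q2, q3, q4, q5} → {q0, q1, q2, q3, q4, q5}.
Read 'b': {q0, q1, q2, q3, q4, q5} → {q0, q1, q2, q3, q4, q5}.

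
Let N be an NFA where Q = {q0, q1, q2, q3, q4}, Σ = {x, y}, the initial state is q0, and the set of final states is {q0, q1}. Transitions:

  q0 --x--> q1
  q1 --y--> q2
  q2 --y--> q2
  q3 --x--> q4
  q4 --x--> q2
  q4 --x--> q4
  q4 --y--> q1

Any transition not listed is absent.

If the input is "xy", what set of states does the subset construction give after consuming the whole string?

Start in {q0}.
Read 'x': q0→{q1}; now {q1}.
Read 'y': q1→{q2}; now {q2}.

{q2}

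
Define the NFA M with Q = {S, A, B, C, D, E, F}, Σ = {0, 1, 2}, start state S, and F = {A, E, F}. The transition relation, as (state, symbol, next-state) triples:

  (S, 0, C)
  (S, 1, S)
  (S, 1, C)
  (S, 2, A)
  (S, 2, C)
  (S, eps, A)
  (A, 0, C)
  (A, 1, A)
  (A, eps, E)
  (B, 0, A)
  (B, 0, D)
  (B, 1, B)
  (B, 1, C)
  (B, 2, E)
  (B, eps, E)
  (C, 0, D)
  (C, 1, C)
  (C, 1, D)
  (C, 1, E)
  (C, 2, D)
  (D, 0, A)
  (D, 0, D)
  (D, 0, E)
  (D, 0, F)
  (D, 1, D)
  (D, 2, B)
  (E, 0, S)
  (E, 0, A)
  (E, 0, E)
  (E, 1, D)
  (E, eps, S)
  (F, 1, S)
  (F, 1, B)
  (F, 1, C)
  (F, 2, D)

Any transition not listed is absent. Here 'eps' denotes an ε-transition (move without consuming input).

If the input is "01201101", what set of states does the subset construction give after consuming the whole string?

Start: ε-closure({S}) = {S, A, E}.
Read '0': S→{C}, A→{C}, E→{S, A, E}; now {S, A, C, E}.
Read '1': S→{S, C}, A→{A}, C→{C, D, E}, E→{D}; now {S, A, C, D, E}.
Read '2': S→{A, C}, A→∅, C→{D}, D→{B}, E→∅; union {A, B, C, D}; ε-closure = {S, A, B, C, D, E}.
Read '0': S→{C}, A→{C}, B→{A, D}, C→{D}, D→{A, D, E, F}, E→{S, A, E}; now {S, A, C, D, E, F}.
Read '1': S→{S, C}, A→{A}, C→{C, D, E}, D→{D}, E→{D}, F→{S, B, C}; now {S, A, B, C, D, E}.
Read '1': S→{S, C}, A→{A}, B→{B, C}, C→{C, D, E}, D→{D}, E→{D}; now {S, A, B, C, D, E}.
Read '0': S→{C}, A→{C}, B→{A, D}, C→{D}, D→{A, D, E, F}, E→{S, A, E}; now {S, A, C, D, E, F}.
Read '1': S→{S, C}, A→{A}, C→{C, D, E}, D→{D}, E→{D}, F→{S, B, C}; now {S, A, B, C, D, E}.

{S, A, B, C, D, E}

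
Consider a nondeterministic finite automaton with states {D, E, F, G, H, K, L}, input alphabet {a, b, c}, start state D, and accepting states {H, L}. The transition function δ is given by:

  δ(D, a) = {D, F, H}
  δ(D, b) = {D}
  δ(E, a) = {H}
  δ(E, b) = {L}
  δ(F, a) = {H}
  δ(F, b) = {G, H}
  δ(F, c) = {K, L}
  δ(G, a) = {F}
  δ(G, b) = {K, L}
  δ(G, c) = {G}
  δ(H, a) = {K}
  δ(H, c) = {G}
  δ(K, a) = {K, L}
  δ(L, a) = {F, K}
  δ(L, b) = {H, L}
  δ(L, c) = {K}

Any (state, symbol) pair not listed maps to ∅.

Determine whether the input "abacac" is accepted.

Yes

Start in {D}.
Read 'a': D→{D, F, H}; now {D, F, H}.
Read 'b': D→{D}, F→{G, H}, H→∅; now {D, G, H}.
Read 'a': D→{D, F, H}, G→{F}, H→{K}; now {D, F, H, K}.
Read 'c': D→∅, F→{K, L}, H→{G}, K→∅; now {G, K, L}.
Read 'a': G→{F}, K→{K, L}, L→{F, K}; now {F, K, L}.
Read 'c': F→{K, L}, K→∅, L→{K}; now {K, L}.
The final set {K, L} contains the accepting state L.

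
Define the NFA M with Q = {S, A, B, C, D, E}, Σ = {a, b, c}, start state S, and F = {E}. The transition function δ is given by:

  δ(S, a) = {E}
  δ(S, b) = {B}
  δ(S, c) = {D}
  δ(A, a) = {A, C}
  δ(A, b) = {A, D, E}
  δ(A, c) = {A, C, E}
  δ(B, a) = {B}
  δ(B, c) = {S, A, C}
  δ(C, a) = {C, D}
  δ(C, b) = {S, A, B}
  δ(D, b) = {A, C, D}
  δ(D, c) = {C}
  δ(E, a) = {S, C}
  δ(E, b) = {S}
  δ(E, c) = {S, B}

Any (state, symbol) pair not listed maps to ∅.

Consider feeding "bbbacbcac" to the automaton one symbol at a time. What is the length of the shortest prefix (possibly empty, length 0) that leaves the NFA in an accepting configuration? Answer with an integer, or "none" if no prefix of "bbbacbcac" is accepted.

none

Start in {S}.
Read 'b': S→{B}; now {B}.
Read 'b': B→∅; now ∅.
The set is empty and remains empty for the remaining 7 symbols.
No reachable set along the way intersects F.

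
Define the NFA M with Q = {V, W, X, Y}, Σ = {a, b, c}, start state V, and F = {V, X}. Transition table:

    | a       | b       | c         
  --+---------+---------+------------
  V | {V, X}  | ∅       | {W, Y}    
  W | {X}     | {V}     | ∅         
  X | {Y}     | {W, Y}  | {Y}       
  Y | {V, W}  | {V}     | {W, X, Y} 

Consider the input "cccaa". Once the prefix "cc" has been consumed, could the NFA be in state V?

No

Start in {V}.
Read 'c': V→{W, Y}; now {W, Y}.
Read 'c': W→∅, Y→{W, X, Y}; now {W, X, Y}.
State V is not in {W, X, Y}.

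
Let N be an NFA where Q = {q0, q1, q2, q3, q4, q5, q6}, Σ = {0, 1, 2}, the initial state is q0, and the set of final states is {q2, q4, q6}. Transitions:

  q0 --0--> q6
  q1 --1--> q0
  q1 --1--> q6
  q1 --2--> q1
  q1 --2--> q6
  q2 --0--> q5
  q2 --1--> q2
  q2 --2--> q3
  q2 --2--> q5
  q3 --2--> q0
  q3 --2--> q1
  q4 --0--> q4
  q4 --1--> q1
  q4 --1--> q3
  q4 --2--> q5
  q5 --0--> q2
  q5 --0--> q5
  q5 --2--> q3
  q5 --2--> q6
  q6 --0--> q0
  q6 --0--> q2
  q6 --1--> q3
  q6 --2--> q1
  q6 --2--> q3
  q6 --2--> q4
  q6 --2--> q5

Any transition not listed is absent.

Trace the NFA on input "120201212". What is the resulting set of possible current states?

∅

Start in {q0}.
Read '1': q0→∅; now ∅.
The set is empty and remains empty for the remaining 8 symbols.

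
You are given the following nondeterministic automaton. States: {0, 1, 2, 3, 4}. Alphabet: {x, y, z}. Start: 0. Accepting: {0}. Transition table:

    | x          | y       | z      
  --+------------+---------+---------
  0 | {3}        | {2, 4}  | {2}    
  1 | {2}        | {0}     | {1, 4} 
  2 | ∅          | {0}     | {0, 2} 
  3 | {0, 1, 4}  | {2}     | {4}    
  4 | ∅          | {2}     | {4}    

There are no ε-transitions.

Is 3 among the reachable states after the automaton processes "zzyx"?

Start in {0}.
Read 'z': 0→{2}; now {2}.
Read 'z': 2→{0, 2}; now {0, 2}.
Read 'y': 0→{2, 4}, 2→{0}; now {0, 2, 4}.
Read 'x': 0→{3}, 2→∅, 4→∅; now {3}.
State 3 is in {3}.

Yes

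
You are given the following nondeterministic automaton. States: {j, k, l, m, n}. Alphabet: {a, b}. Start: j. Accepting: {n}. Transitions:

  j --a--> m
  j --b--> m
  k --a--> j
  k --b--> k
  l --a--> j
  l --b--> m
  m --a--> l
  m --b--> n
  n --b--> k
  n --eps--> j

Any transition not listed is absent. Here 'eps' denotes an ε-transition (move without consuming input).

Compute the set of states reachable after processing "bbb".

Start in {j}.
Read 'b': j→{m}; now {m}.
Read 'b': m→{n}; union {n}; ε-closure = {j, n}.
Read 'b': j→{m}, n→{k}; now {k, m}.

{k, m}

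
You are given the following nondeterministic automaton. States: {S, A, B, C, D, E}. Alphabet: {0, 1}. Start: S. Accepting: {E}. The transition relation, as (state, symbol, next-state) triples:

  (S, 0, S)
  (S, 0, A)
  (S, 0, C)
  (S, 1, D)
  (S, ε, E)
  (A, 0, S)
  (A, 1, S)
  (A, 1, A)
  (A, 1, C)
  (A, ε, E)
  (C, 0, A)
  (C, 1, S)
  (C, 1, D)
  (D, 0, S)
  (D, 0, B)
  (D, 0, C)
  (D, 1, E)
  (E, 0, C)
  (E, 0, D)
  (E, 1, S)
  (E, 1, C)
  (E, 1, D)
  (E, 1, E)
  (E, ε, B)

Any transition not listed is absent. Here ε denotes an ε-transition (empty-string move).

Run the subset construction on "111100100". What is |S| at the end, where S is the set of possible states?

6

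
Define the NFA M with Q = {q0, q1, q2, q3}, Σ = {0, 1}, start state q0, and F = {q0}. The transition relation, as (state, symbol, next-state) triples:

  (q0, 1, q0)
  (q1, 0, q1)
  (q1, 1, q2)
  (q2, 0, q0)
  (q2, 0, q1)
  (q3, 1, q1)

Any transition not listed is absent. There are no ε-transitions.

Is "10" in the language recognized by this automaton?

Start in {q0}.
Read '1': q0→{q0}; now {q0}.
Read '0': q0→∅; now ∅.
The final set ∅ contains no accepting state.

No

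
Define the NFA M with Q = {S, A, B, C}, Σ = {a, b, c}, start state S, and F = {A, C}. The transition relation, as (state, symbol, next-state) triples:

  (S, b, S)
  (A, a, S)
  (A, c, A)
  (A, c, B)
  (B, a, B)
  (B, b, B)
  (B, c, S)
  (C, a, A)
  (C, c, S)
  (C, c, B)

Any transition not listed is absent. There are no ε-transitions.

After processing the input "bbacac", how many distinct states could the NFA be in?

0

Start in {S}.
Read 'b': {S} → {S}.
Read 'b': {S} → {S}.
Read 'a': {S} → ∅.
The set is empty and remains empty for the remaining 3 symbols.
That set has 0 states.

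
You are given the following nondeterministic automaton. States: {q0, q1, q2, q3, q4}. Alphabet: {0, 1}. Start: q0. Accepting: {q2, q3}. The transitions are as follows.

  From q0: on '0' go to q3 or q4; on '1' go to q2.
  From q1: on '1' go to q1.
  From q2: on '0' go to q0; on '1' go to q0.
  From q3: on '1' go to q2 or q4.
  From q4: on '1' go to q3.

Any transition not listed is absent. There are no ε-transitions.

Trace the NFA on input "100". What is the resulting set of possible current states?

{q3, q4}

Start in {q0}.
Read '1': {q0} → {q2}.
Read '0': {q2} → {q0}.
Read '0': {q0} → {q3, q4}.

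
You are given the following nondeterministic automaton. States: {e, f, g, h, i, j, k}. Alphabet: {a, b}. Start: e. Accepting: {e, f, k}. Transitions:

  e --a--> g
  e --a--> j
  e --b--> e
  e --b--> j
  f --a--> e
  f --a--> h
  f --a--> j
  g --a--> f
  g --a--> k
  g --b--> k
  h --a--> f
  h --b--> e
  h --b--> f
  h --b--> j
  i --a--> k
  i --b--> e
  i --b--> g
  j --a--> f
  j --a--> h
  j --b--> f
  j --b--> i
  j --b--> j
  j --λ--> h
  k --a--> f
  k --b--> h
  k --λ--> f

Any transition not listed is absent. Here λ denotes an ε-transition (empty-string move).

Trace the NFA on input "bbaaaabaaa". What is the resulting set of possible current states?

{e, f, g, h, j, k}

Start in {e}.
Read 'b': e→{e, j}; union {e, j}; ε-closure = {e, h, j}.
Read 'b': e→{e, j}, h→{e, f, j}, j→{f, i, j}; union {e, f, i, j}; ε-closure = {e, f, h, i, j}.
Read 'a': e→{g, j}, f→{e, h, j}, h→{f}, i→{k}, j→{f, h}; now {e, f, g, h, j, k}.
Read 'a': e→{g, j}, f→{e, h, j}, g→{f, k}, h→{f}, j→{f, h}, k→{f}; now {e, f, g, h, j, k}.
Read 'a': e→{g, j}, f→{e, h, j}, g→{f, k}, h→{f}, j→{f, h}, k→{f}; now {e, f, g, h, j, k}.
Read 'a': e→{g, j}, f→{e, h, j}, g→{f, k}, h→{f}, j→{f, h}, k→{f}; now {e, f, g, h, j, k}.
Read 'b': e→{e, j}, f→∅, g→{k}, h→{e, f, j}, j→{f, i, j}, k→{h}; now {e, f, h, i, j, k}.
Read 'a': e→{g, j}, f→{e, h, j}, h→{f}, i→{k}, j→{f, h}, k→{f}; now {e, f, g, h, j, k}.
Read 'a': e→{g, j}, f→{e, h, j}, g→{f, k}, h→{f}, j→{f, h}, k→{f}; now {e, f, g, h, j, k}.
Read 'a': e→{g, j}, f→{e, h, j}, g→{f, k}, h→{f}, j→{f, h}, k→{f}; now {e, f, g, h, j, k}.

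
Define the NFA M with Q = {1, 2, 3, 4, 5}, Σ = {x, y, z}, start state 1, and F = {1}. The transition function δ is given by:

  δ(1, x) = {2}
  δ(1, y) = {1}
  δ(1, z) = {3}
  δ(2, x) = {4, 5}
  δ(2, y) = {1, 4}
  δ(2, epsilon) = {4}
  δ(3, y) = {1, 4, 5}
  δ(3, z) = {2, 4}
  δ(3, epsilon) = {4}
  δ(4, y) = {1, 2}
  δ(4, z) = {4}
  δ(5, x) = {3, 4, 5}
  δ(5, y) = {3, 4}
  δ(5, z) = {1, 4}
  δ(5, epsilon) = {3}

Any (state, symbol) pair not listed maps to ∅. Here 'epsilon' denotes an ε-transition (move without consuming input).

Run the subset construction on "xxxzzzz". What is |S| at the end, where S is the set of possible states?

Start in {1}.
Read 'x': 1→{2}; union {2}; ε-closure = {2, 4}.
Read 'x': 2→{4, 5}, 4→∅; union {4, 5}; ε-closure = {3, 4, 5}.
Read 'x': 3→∅, 4→∅, 5→{3, 4, 5}; now {3, 4, 5}.
Read 'z': 3→{2, 4}, 4→{4}, 5→{1, 4}; now {1, 2, 4}.
Read 'z': 1→{3}, 2→∅, 4→{4}; now {3, 4}.
Read 'z': 3→{2, 4}, 4→{4}; now {2, 4}.
Read 'z': 2→∅, 4→{4}; now {4}.
That set has 1 state.

1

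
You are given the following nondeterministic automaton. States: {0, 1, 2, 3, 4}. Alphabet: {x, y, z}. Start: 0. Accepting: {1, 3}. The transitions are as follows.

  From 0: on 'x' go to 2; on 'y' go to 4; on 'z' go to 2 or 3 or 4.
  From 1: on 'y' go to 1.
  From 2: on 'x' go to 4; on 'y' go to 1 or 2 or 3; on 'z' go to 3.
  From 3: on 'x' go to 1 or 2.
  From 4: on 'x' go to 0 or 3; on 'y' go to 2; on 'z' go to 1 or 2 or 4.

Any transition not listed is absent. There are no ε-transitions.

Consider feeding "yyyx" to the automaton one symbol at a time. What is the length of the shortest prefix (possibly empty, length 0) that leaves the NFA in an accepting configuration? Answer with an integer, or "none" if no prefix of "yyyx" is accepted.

3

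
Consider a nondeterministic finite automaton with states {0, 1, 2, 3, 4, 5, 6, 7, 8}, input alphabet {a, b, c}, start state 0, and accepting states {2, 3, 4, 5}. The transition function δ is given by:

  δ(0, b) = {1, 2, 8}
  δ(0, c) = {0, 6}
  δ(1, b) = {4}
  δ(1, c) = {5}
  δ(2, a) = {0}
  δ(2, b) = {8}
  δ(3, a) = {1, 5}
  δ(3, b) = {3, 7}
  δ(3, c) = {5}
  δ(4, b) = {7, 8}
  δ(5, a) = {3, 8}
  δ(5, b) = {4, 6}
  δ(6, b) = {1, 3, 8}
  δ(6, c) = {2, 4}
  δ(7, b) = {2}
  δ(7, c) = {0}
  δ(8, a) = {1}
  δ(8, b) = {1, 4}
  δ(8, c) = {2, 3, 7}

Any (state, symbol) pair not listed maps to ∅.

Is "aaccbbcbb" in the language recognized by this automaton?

No

Start in {0}.
Read 'a': 0→∅; now ∅.
The set is empty and remains empty for the remaining 8 symbols.
The final set ∅ contains no accepting state.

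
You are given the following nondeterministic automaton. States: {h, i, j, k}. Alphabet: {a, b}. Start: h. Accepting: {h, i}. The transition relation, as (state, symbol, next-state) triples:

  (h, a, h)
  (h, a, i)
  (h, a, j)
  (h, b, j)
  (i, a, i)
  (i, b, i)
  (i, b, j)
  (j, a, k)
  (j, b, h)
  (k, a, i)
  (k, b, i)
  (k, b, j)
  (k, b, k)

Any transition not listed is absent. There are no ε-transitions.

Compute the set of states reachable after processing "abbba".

{h, i, j, k}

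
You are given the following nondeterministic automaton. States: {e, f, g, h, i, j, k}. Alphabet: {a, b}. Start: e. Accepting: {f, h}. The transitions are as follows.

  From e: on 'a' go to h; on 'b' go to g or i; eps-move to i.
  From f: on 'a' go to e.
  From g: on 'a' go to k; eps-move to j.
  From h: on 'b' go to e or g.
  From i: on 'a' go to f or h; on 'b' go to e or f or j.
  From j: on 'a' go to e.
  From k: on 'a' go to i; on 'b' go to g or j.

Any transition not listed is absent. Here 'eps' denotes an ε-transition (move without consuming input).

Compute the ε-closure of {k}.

{k}

Begin with {k}.
No ε-moves leave this set, so the closure equals the set itself.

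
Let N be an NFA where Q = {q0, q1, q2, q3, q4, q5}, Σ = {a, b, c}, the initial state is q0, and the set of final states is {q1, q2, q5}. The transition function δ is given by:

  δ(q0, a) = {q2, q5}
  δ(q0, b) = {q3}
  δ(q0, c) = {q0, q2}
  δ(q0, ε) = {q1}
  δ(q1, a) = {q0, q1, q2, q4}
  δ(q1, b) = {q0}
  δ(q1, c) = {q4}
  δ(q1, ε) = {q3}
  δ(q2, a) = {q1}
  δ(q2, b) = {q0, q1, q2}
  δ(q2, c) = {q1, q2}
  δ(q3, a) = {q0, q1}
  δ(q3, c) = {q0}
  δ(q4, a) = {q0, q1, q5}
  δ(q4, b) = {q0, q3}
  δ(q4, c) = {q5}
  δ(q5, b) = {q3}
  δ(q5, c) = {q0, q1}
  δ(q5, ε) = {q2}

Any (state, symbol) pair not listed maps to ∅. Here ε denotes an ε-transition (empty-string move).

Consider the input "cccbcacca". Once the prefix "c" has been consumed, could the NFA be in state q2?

Yes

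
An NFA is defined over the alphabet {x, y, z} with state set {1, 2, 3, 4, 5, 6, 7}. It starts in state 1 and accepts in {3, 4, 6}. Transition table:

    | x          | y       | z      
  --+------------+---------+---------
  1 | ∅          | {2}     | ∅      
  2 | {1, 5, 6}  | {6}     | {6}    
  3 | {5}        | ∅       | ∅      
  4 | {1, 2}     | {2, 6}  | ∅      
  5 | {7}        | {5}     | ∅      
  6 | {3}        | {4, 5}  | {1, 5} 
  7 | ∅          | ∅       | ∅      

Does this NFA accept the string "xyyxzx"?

No

Start in {1}.
Read 'x': 1→∅; now ∅.
The set is empty and remains empty for the remaining 5 symbols.
The final set ∅ contains no accepting state.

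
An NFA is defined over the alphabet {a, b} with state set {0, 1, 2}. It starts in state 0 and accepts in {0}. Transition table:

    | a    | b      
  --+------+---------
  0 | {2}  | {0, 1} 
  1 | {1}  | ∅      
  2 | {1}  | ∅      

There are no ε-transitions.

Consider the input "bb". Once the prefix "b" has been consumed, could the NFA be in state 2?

Start in {0}.
Read 'b': 0→{0, 1}; now {0, 1}.
State 2 is not in {0, 1}.

No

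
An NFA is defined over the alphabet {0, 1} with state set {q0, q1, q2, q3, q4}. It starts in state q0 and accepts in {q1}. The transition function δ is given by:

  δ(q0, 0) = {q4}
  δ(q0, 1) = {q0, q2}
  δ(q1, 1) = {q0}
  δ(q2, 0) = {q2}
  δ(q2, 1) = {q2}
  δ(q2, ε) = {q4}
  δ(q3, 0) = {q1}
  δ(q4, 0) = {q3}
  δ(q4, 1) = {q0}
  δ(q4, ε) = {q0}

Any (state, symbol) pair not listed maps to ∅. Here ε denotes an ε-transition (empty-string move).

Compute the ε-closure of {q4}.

{q0, q4}

Begin with {q4}.
ε-move q4 → q0; add q0.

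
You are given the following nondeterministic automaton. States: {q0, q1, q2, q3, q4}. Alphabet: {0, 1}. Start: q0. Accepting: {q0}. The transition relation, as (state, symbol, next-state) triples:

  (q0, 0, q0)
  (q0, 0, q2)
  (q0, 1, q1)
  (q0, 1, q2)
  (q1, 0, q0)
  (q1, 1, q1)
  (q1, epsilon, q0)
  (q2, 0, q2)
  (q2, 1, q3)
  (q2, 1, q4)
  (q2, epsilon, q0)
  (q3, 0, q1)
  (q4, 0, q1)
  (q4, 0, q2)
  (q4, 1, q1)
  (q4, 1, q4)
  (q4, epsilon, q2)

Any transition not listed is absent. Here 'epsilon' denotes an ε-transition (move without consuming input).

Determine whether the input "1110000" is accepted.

Start in {q0}.
Read '1': q0→{q1, q2}; union {q1, q2}; ε-closure = {q0, q1, q2}.
Read '1': q0→{q1, q2}, q1→{q1}, q2→{q3, q4}; union {q1, q2, q3, q4}; ε-closure = {q0, q1, q2, q3, q4}.
Read '1': q0→{q1, q2}, q1→{q1}, q2→{q3, q4}, q3→∅, q4→{q1, q4}; union {q1, q2, q3, q4}; ε-closure = {q0, q1, q2, q3, q4}.
Read '0': q0→{q0, q2}, q1→{q0}, q2→{q2}, q3→{q1}, q4→{q1, q2}; now {q0, q1, q2}.
Read '0': q0→{q0, q2}, q1→{q0}, q2→{q2}; now {q0, q2}.
Read '0': q0→{q0, q2}, q2→{q2}; now {q0, q2}.
Read '0': q0→{q0, q2}, q2→{q2}; now {q0, q2}.
The final set {q0, q2} contains the accepting state q0.

Yes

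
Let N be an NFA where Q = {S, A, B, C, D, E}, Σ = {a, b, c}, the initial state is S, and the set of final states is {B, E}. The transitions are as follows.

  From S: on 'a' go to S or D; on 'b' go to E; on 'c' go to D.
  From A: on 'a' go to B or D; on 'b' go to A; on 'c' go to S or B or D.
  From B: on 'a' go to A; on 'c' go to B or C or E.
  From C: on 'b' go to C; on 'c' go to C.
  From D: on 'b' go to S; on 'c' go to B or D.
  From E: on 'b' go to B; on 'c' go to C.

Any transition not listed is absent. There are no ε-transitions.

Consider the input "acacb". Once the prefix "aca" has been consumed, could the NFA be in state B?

Start in {S}.
Read 'a': S→{S, D}; now {S, D}.
Read 'c': S→{D}, D→{B, D}; now {B, D}.
Read 'a': B→{A}, D→∅; now {A}.
State B is not in {A}.

No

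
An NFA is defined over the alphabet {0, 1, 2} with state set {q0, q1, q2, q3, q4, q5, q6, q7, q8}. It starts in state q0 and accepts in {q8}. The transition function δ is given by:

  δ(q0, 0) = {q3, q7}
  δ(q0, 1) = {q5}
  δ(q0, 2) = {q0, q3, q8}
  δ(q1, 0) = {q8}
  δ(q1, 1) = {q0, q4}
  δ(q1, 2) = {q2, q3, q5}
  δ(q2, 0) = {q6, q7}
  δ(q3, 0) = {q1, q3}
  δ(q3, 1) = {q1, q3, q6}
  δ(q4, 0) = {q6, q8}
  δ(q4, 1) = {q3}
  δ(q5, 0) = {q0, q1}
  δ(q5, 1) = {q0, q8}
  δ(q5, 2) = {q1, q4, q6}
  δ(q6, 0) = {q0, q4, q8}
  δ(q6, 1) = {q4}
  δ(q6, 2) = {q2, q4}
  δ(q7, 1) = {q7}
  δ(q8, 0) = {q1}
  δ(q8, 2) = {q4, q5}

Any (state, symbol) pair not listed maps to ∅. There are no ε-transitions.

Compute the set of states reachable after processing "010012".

{q0, q2, q3, q4, q5, q8}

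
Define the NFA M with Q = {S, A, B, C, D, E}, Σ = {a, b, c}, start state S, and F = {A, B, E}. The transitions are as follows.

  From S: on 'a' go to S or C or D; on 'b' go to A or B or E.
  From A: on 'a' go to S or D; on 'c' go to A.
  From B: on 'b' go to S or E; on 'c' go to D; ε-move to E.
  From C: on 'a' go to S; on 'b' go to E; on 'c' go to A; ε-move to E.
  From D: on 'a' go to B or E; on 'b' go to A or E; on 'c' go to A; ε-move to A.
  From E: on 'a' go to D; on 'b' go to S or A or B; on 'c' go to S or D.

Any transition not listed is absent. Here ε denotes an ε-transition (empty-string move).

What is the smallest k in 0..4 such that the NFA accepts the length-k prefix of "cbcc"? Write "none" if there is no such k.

none

Start in {S}.
Read 'c': S→∅; now ∅.
The set is empty and remains empty for the remaining 3 symbols.
No reachable set along the way intersects F.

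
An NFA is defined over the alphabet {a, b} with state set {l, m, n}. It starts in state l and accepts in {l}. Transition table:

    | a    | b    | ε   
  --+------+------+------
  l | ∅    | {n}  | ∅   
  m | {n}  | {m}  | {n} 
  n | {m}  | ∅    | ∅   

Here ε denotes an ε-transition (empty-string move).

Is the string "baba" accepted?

No

Start in {l}.
Read 'b': l→{n}; now {n}.
Read 'a': n→{m}; union {m}; ε-closure = {m, n}.
Read 'b': m→{m}, n→∅; union {m}; ε-closure = {m, n}.
Read 'a': m→{n}, n→{m}; now {m, n}.
The final set {m, n} contains no accepting state.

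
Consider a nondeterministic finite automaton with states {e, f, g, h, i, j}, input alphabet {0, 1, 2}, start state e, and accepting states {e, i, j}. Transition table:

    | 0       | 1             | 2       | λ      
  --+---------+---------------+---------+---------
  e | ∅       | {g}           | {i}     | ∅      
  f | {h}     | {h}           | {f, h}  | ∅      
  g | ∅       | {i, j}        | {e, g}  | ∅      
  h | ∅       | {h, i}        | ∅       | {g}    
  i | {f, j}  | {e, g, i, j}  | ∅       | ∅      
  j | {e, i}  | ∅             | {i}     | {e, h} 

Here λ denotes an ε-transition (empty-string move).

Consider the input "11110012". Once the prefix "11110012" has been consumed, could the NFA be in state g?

Start in {e}.
Read '1': {e} → {g}.
Read '1': {g} → {e, g, h, i, j}.
Read '1': {e, g, h, i, j} → {e, g, h, i, j}.
Read '1': {e, g, h, i, j} → {e, g, h, i, j}.
Read '0': {e, g, h, i, j} → {e, f, g, h, i, j}.
Read '0': {e, f, g, h, i, j} → {e, f, g, h, i, j}.
Read '1': {e, f, g, h, i, j} → {e, g, h, i, j}.
Read '2': {e, g, h, i, j} → {e, g, i}.
State g is in {e, g, i}.

Yes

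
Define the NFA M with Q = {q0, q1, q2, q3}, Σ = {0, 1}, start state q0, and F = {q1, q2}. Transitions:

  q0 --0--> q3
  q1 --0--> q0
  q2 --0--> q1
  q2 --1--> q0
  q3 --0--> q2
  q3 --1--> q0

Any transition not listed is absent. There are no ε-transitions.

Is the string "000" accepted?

Start in {q0}.
Read '0': q0→{q3}; now {q3}.
Read '0': q3→{q2}; now {q2}.
Read '0': q2→{q1}; now {q1}.
The final set {q1} contains the accepting state q1.

Yes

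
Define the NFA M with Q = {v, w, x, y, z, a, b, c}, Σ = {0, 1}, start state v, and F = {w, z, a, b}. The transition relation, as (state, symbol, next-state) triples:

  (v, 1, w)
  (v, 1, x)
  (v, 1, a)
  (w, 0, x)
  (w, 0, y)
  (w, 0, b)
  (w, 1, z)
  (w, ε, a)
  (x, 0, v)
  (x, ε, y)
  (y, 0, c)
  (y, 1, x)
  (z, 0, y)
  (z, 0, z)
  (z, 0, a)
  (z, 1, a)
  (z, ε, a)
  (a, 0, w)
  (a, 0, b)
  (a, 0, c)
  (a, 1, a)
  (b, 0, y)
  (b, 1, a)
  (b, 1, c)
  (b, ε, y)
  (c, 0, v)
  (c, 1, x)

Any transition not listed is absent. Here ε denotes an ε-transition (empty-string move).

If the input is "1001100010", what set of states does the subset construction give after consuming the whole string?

{v, w, x, y, z, a, b, c}

Start in {v}.
Read '1': {v} → {w, x, y, a}.
Read '0': {w, x, y, a} → {v, w, x, y, a, b, c}.
Read '0': {v, w, x, y, a, b, c} → {v, w, x, y, a, b, c}.
Read '1': {v, w, x, y, a, b, c} → {w, x, y, z, a, c}.
Read '1': {w, x, y, z, a, c} → {x, y, z, a}.
Read '0': {x, y, z, a} → {v, w, y, z, a, b, c}.
Read '0': {v, w, y, z, a, b, c} → {v, w, x, y, z, a, b, c}.
Read '0': {v, w, x, y, z, a, b, c} → {v, w, x, y, z, a, b, c}.
Read '1': {v, w, x, y, z, a, b, c} → {w, x, y, z, a, c}.
Read '0': {w, x, y, z, a, c} → {v, w, x, y, z, a, b, c}.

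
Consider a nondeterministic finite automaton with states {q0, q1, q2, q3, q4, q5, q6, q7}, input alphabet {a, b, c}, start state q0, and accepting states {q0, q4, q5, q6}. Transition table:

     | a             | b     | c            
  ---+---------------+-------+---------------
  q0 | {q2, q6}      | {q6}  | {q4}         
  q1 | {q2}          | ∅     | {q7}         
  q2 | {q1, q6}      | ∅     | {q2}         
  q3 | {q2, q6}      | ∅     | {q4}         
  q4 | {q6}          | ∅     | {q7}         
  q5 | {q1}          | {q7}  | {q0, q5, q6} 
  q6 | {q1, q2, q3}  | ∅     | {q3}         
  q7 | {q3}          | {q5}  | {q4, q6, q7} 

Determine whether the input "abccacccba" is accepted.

Start in {q0}.
Read 'a': q0→{q2, q6}; now {q2, q6}.
Read 'b': q2→∅, q6→∅; now ∅.
The set is empty and remains empty for the remaining 8 symbols.
The final set ∅ contains no accepting state.

No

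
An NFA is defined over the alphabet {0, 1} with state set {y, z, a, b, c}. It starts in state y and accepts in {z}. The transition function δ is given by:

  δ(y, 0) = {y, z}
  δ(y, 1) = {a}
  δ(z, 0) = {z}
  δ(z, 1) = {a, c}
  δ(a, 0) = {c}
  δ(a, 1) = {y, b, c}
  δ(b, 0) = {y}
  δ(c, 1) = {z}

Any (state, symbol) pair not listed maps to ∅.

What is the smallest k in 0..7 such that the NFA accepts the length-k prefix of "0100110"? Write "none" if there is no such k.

Start in {y}.
Read '0': y→{y, z}; now {y, z}.
None of the earlier sets intersect F, but {y, z} does.

1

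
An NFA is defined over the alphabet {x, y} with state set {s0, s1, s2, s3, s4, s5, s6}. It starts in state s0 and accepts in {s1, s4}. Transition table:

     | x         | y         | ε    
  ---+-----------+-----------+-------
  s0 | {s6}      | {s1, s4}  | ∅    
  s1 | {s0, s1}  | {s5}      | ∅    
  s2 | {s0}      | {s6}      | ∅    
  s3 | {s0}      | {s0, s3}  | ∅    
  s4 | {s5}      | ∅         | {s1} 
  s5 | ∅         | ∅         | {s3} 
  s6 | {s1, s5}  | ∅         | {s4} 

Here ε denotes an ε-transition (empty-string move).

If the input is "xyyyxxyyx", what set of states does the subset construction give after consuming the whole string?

Start in {s0}.
Read 'x': {s0} → {s1, s4, s6}.
Read 'y': {s1, s4, s6} → {s3, s5}.
Read 'y': {s3, s5} → {s0, s3}.
Read 'y': {s0, s3} → {s0, s1, s3, s4}.
Read 'x': {s0, s1, s3, s4} → {s0, s1, s3, s4, s5, s6}.
Read 'x': {s0, s1, s3, s4, s5, s6} → {s0, s1, s3, s4, s5, s6}.
Read 'y': {s0, s1, s3, s4, s5, s6} → {s0, s1, s3, s4, s5}.
Read 'y': {s0, s1, s3, s4, s5} → {s0, s1, s3, s4, s5}.
Read 'x': {s0, s1, s3, s4, s5} → {s0, s1, s3, s4, s5, s6}.

{s0, s1, s3, s4, s5, s6}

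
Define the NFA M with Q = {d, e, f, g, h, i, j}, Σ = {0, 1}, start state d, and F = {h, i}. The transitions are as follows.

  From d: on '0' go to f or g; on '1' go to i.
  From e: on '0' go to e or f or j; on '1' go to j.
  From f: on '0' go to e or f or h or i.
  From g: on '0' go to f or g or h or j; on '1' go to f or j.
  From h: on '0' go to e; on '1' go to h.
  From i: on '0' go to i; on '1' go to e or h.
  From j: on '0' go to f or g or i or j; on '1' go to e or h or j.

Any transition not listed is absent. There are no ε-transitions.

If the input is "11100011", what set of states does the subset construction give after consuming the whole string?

Start in {d}.
Read '1': {d} → {i}.
Read '1': {i} → {e, h}.
Read '1': {e, h} → {h, j}.
Read '0': {h, j} → {e, f, g, i, j}.
Read '0': {e, f, g, i, j} → {e, f, g, h, i, j}.
Read '0': {e, f, g, h, i, j} → {e, f, g, h, i, j}.
Read '1': {e, f, g, h, i, j} → {e, f, h, j}.
Read '1': {e, f, h, j} → {e, h, j}.

{e, h, j}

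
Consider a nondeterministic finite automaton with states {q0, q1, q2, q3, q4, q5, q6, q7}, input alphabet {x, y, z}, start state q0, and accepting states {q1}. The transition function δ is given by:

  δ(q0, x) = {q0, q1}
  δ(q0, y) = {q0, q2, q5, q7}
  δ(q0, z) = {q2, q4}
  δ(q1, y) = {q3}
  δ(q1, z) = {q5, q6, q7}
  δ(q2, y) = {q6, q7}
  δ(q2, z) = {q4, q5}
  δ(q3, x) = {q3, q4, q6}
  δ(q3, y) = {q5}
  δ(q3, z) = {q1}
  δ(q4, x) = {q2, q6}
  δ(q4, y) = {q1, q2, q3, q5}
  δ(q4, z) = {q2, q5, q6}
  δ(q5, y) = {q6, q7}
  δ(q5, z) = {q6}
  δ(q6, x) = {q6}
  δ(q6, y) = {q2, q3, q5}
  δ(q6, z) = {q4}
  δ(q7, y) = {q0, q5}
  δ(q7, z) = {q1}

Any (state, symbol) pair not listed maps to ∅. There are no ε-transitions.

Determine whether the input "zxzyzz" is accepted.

Yes

Start in {q0}.
Read 'z': {q0} → {q2, q4}.
Read 'x': {q2, q4} → {q2, q6}.
Read 'z': {q2, q6} → {q4, q5}.
Read 'y': {q4, q5} → {q1, q2, q3, q5, q6, q7}.
Read 'z': {q1, q2, q3, q5, q6, q7} → {q1, q4, q5, q6, q7}.
Read 'z': {q1, q4, q5, q6, q7} → {q1, q2, q4, q5, q6, q7}.
The final set {q1, q2, q4, q5, q6, q7} contains the accepting state q1.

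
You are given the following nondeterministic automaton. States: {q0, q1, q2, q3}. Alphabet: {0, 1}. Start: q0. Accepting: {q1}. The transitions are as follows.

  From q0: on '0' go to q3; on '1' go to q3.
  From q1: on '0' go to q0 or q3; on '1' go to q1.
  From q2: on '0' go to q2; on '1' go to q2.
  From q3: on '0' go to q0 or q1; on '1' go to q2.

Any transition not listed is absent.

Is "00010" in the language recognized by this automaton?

Start in {q0}.
Read '0': {q0} → {q3}.
Read '0': {q3} → {q0, q1}.
Read '0': {q0, q1} → {q0, q3}.
Read '1': {q0, q3} → {q2, q3}.
Read '0': {q2, q3} → {q0, q1, q2}.
The final set {q0, q1, q2} contains the accepting state q1.

Yes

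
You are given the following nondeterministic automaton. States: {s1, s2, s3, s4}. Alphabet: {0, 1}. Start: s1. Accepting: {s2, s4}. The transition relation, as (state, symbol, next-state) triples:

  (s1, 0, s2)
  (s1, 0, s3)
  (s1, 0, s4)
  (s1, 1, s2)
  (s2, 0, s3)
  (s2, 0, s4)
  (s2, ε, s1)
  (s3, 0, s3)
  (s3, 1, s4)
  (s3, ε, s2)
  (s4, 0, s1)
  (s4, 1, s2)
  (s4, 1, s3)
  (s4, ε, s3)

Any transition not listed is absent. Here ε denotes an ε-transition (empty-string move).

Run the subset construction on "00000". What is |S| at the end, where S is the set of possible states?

4

Start in {s1}.
Read '0': {s1} → {s1, s2, s3, s4}.
Read '0': {s1, s2, s3, s4} → {s1, s2, s3, s4}.
Read '0': {s1, s2, s3, s4} → {s1, s2, s3, s4}.
Read '0': {s1, s2, s3, s4} → {s1, s2, s3, s4}.
Read '0': {s1, s2, s3, s4} → {s1, s2, s3, s4}.
That set has 4 states.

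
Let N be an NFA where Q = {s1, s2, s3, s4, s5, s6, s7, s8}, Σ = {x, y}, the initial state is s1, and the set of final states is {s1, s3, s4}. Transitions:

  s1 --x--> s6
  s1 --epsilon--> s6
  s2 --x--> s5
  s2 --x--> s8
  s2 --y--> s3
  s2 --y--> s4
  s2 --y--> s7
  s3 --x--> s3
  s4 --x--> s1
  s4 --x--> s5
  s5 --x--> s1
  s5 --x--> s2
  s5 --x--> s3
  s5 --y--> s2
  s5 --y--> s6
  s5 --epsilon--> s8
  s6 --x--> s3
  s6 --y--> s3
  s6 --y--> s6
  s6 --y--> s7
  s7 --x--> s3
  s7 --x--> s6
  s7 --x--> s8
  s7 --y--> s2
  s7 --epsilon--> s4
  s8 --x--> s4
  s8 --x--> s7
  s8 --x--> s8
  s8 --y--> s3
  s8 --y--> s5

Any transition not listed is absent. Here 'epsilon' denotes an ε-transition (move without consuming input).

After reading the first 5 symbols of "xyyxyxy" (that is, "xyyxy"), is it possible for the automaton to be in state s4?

Yes

Start: ε-closure({s1}) = {s1, s6}.
Read 'x': {s1, s6} → {s3, s6}.
Read 'y': {s3, s6} → {s3, s4, s6, s7}.
Read 'y': {s3, s4, s6, s7} → {s2, s3, s4, s6, s7}.
Read 'x': {s2, s3, s4, s6, s7} → {s1, s3, s5, s6, s8}.
Read 'y': {s1, s3, s5, s6, s8} → {s2, s3, s4, s5, s6, s7, s8}.
State s4 is in {s2, s3, s4, s5, s6, s7, s8}.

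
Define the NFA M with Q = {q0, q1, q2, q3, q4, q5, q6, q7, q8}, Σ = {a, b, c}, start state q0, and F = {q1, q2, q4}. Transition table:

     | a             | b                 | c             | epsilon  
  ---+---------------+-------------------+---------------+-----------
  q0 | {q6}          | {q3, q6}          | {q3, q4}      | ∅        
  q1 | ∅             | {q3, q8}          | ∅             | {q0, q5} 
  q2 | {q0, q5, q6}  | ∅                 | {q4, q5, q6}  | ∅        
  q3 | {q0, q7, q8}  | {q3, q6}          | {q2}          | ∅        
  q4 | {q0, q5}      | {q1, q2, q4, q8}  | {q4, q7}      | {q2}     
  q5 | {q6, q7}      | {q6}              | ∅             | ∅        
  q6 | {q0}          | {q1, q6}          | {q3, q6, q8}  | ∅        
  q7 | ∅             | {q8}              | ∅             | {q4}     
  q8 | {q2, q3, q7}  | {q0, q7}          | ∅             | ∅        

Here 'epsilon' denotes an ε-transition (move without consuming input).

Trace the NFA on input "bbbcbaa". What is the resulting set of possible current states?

Start in {q0}.
Read 'b': q0→{q3, q6}; now {q3, q6}.
Read 'b': q3→{q3, q6}, q6→{q1, q6}; union {q1, q3, q6}; ε-closure = {q0, q1, q3, q5, q6}.
Read 'b': q0→{q3, q6}, q1→{q3, q8}, q3→{q3, q6}, q5→{q6}, q6→{q1, q6}; union {q1, q3, q6, q8}; ε-closure = {q0, q1, q3, q5, q6, q8}.
Read 'c': q0→{q3, q4}, q1→∅, q3→{q2}, q5→∅, q6→{q3, q6, q8}, q8→∅; now {q2, q3, q4, q6, q8}.
Read 'b': q2→∅, q3→{q3, q6}, q4→{q1, q2, q4, q8}, q6→{q1, q6}, q8→{q0, q7}; union {q0, q1, q2, q3, q4, q6, q7, q8}; ε-closure = {q0, q1, q2, q3, q4, q5, q6, q7, q8}.
Read 'a': q0→{q6}, q1→∅, q2→{q0, q5, q6}, q3→{q0, q7, q8}, q4→{q0, q5}, q5→{q6, q7}, q6→{q0}, q7→∅, q8→{q2, q3, q7}; union {q0, q2, q3, q5, q6, q7, q8}; ε-closure = {q0, q2, q3, q4, q5, q6, q7, q8}.
Read 'a': q0→{q6}, q2→{q0, q5, q6}, q3→{q0, q7, q8}, q4→{q0, q5}, q5→{q6, q7}, q6→{q0}, q7→∅, q8→{q2, q3, q7}; union {q0, q2, q3, q5, q6, q7, q8}; ε-closure = {q0, q2, q3, q4, q5, q6, q7, q8}.

{q0, q2, q3, q4, q5, q6, q7, q8}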